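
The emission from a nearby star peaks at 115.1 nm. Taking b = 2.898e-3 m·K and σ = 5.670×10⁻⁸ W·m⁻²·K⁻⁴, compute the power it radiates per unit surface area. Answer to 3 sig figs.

Wien's law: T = b/λ_max = 2.898×10⁻³/1.151×10⁻⁷ = 25178.1 K.
Then I = σT⁴ = 5.670×10⁻⁸×(25178.1)⁴ = 2.28×10¹⁰ W/m².

I ≈ 2.28×10¹⁰ W/m²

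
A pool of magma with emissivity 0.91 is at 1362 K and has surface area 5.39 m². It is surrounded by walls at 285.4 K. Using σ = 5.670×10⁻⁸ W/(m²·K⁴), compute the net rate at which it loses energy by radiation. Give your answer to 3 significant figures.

Area A = 5.39 m².
Net radiated power P_net = εσA(T⁴ − T₀⁴) = 0.91×5.670×10⁻⁸×5.39×(1362⁴ − 285.4⁴).
T⁴ − T₀⁴ = 3.44119×10¹² − 6.63462×10⁹ = 3.43456×10¹² K⁴, so P_net = 9.55×10⁵ W.

Net loss ≈ 9.55×10⁵ W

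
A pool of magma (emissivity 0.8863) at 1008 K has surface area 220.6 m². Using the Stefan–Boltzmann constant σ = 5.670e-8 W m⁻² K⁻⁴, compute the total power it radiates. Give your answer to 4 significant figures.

Area A = 220.6 m².
P = εσAT⁴ = 0.8863 × 5.670×10⁻⁸ × 220.6 × (1008)⁴ = 1.144×10⁷ W.

P ≈ 1.144×10⁷ W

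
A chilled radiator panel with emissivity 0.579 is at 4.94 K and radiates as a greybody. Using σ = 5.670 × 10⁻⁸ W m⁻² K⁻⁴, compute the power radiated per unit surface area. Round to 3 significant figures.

I ≈ 1.96×10⁻⁵ W/m²

Stefan–Boltzmann: I = εσT⁴ = 0.579 × 5.670×10⁻⁸ × (4.94)⁴ = 1.96×10⁻⁵ W/m².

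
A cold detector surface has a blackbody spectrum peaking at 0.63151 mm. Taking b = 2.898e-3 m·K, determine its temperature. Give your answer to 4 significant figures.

T ≈ 4.589 K

Wien's law gives T = b/λ_max = (2.898×10⁻³ m·K)/(6.3151×10⁻⁴ m) = 4.589 K.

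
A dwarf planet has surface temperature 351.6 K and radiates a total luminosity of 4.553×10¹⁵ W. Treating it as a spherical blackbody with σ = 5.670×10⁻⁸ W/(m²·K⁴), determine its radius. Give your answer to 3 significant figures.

L = 4πR²σT⁴ ⇒ R = √(L/(4πσT⁴)).
σT⁴ = 866.520 W/m², so R = √(4.553×10¹⁵/(4π×866.520)) = 6.47×10⁵ m.

R ≈ 6.47×10⁵ m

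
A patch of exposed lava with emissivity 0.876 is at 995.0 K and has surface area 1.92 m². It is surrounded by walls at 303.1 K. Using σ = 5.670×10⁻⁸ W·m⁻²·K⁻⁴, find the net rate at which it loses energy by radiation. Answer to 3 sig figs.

Net loss ≈ 9.27×10⁴ W

Area A = 1.92 m².
Net radiated power P_net = εσA(T⁴ − T₀⁴) = 0.876×5.670×10⁻⁸×1.92×(995.0⁴ − 303.1⁴).
T⁴ − T₀⁴ = 9.80150×10¹¹ − 8.44003×10⁹ = 9.71710×10¹¹ K⁴, so P_net = 9.27×10⁴ W.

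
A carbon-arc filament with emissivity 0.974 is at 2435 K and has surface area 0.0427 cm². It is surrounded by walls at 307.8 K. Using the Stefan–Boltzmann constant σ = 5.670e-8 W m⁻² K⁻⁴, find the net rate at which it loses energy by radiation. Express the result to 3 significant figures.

Net loss ≈ 8.29 W

Area A = 0.0427 cm² = 4.27×10⁻⁶ m².
Net radiated power P_net = εσA(T⁴ − T₀⁴) = 0.974×5.670×10⁻⁸×4.27×10⁻⁶×(2435⁴ − 307.8⁴).
T⁴ − T₀⁴ = 3.51557×10¹³ − 8.97583×10⁹ = 3.51467×10¹³ K⁴, so P_net = 8.29 W.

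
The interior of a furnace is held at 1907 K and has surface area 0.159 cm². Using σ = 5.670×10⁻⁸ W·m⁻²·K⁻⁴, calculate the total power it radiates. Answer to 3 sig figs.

P ≈ 11.9 W

Area A = 0.159 cm² = 1.59×10⁻⁵ m².
P = σAT⁴ = 5.670×10⁻⁸ × 1.59×10⁻⁵ × (1907)⁴ = 11.9 W.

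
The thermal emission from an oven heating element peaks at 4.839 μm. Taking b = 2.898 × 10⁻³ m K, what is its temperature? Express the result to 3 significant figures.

T ≈ 599 K

Wien's law gives T = b/λ_max = (2.898×10⁻³ m·K)/(4.839×10⁻⁶ m) = 599 K.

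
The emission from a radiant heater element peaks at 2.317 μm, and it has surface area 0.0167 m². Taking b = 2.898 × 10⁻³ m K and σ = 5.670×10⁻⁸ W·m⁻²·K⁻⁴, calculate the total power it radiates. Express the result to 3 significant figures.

Wien's law: T = b/λ_max = 2.898×10⁻³/2.317×10⁻⁶ = 1250.76 K.
Area A = 0.0167 m².
Then P = σAT⁴ = 5.670×10⁻⁸×0.0167×(1250.76)⁴ = 2.32×10³ W.

P ≈ 2.32×10³ W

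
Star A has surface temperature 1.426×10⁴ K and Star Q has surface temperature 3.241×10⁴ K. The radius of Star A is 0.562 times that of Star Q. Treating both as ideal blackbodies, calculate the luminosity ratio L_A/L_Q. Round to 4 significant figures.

L ∝ R²T⁴, so L_A/L_Q = (R_A/R_Q)²(T_A/T_Q)⁴ = (0.562)² × (1.426×10⁴/3.241×10⁴)⁴ = 0.315844 × 0.0374768 = 0.01184.

L_A/L_Q ≈ 0.01184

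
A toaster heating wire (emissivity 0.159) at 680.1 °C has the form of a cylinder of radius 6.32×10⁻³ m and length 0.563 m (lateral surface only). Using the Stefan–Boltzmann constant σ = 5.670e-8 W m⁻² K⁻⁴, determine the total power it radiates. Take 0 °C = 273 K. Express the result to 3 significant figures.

P ≈ 166 W

T = 680.1 °C + 273 = 953.1 K.
Lateral area A = 2πrL = 2π×6.32×10⁻³×0.563 = 0.0223566 m².
P = εσAT⁴ = 0.159 × 5.670×10⁻⁸ × 0.0223566 × (953.1)⁴ = 166 W.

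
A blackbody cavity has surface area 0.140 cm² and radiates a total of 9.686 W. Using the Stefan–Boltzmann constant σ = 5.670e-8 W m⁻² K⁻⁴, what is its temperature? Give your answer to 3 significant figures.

T ≈ 1.87×10³ K

Area A = 0.140 cm² = 1.40×10⁻⁵ m².
P = σAT⁴ ⇒ T = (P/(σA))^(1/4) = (9.686/(5.670×10⁻⁸×1.40×10⁻⁵))^(1/4) = 1.87×10³ K.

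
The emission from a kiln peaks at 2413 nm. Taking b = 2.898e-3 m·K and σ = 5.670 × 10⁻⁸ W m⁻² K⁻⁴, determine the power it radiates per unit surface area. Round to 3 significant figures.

I ≈ 1.18×10⁵ W/m²

Wien's law: T = b/λ_max = 2.898×10⁻³/2.413×10⁻⁶ = 1200.99 K.
Then I = σT⁴ = 5.670×10⁻⁸×(1200.99)⁴ = 1.18×10⁵ W/m².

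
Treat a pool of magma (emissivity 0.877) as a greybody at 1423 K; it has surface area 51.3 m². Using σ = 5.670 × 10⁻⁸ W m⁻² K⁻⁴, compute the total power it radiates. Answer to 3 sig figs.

P ≈ 1.05×10⁷ W

Area A = 51.3 m².
P = εσAT⁴ = 0.877 × 5.670×10⁻⁸ × 51.3 × (1423)⁴ = 1.05×10⁷ W.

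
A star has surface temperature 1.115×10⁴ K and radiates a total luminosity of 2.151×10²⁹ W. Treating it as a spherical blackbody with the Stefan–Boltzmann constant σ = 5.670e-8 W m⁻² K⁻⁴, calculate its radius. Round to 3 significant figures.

L = 4πR²σT⁴ ⇒ R = √(L/(4πσT⁴)).
σT⁴ = 8.76360×10⁸ W/m², so R = √(2.151×10²⁹/(4π×8.76360×10⁸)) = 4.42×10⁹ m.

R ≈ 4.42×10⁹ m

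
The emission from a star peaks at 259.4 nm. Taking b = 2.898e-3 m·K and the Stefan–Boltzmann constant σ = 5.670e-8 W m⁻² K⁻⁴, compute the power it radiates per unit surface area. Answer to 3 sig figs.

Wien's law: T = b/λ_max = 2.898×10⁻³/2.594×10⁻⁷ = 11171.9 K.
Then I = σT⁴ = 5.670×10⁻⁸×(11171.9)⁴ = 8.83×10⁸ W/m².

I ≈ 8.83×10⁸ W/m²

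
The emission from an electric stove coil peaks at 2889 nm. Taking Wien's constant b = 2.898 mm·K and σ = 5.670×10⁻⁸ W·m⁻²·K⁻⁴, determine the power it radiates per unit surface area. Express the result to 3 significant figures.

Wien's law: T = b/λ_max = 2.898×10⁻³/2.889×10⁻⁶ = 1003.12 K.
Then I = σT⁴ = 5.670×10⁻⁸×(1003.12)⁴ = 5.74×10⁴ W/m².

I ≈ 5.74×10⁴ W/m²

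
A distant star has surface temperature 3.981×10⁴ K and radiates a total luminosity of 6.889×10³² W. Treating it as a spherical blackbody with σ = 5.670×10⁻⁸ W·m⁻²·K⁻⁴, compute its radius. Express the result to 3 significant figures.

R ≈ 1.96×10¹⁰ m

L = 4πR²σT⁴ ⇒ R = √(L/(4πσT⁴)).
σT⁴ = 1.42414×10¹¹ W/m², so R = √(6.889×10³²/(4π×1.42414×10¹¹)) = 1.96×10¹⁰ m.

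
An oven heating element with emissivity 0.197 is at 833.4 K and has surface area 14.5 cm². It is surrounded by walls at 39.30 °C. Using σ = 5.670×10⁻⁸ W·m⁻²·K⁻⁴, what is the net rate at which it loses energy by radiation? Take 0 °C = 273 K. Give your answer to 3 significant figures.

Surroundings: T = 39.30 °C + 273 = 312.30 K.
Area A = 14.5 cm² = 1.45×10⁻³ m².
Net radiated power P_net = εσA(T⁴ − T₀⁴) = 0.197×5.670×10⁻⁸×1.45×10⁻³×(833.4⁴ − 312.30⁴).
T⁴ − T₀⁴ = 4.82407×10¹¹ − 9.51235×10⁹ = 4.72895×10¹¹ K⁴, so P_net = 7.66 W.

Net loss ≈ 7.66 W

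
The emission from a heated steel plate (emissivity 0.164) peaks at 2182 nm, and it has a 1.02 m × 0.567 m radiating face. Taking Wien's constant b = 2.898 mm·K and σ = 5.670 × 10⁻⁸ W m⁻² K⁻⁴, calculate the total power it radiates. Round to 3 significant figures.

P ≈ 1.67×10⁴ W

Wien's law: T = b/λ_max = 2.898×10⁻³/2.182×10⁻⁶ = 1328.14 K.
Area A = 1.02 × 0.567 = 0.57834 m².
Then P = εσAT⁴ = 0.164×5.670×10⁻⁸×0.57834×(1328.14)⁴ = 1.67×10⁴ W.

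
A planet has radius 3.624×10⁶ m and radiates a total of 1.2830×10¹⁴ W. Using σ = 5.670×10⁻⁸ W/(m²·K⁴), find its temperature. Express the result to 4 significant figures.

Surface area A = 4πR² = 4π(3.624×10⁶ m)² = 1.65039×10¹⁴ m².
P = σAT⁴ ⇒ T = (P/(σA))^(1/4) = (1.2830×10¹⁴/(5.670×10⁻⁸×1.65039×10¹⁴))^(1/4) = 60.85 K.

T ≈ 60.85 K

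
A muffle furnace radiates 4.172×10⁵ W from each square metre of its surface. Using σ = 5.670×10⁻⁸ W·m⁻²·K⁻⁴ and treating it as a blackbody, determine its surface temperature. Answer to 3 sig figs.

I = σT⁴, so T = (I/σ)^(1/4) = (4.172×10⁵/(5.670×10⁻⁸))^(1/4) = 1.65×10³ K.

T ≈ 1.65×10³ K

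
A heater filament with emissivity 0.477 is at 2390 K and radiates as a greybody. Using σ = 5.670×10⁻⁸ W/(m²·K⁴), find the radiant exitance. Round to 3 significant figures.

I ≈ 8.82×10⁵ W/m²

Stefan–Boltzmann: I = εσT⁴ = 0.477 × 5.670×10⁻⁸ × (2390)⁴ = 8.82×10⁵ W/m².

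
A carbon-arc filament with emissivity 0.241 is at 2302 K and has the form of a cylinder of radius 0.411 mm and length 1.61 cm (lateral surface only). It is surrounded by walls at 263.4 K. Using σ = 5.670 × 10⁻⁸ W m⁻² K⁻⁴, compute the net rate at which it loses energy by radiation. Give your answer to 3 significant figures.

Lateral area A = 2πrL = 2π×4.11×10⁻⁴×0.0161 = 4.15765×10⁻⁵ m².
Net radiated power P_net = εσA(T⁴ − T₀⁴) = 0.241×5.670×10⁻⁸×4.15765×10⁻⁵×(2302⁴ − 263.4⁴).
T⁴ − T₀⁴ = 2.80816×10¹³ − 4.81352×10⁹ = 2.80768×10¹³ K⁴, so P_net = 16.0 W.

Net loss ≈ 16.0 W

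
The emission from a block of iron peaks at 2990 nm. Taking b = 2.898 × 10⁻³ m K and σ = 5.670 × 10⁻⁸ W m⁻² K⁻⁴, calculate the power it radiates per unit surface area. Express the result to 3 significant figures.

I ≈ 5.00×10⁴ W/m²

Wien's law: T = b/λ_max = 2.898×10⁻³/2.990×10⁻⁶ = 969.231 K.
Then I = σT⁴ = 5.670×10⁻⁸×(969.231)⁴ = 5.00×10⁴ W/m².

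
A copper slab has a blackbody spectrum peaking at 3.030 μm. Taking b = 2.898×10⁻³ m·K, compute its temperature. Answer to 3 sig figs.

T ≈ 956 K

Wien's law gives T = b/λ_max = (2.898×10⁻³ m·K)/(3.030×10⁻⁶ m) = 956 K.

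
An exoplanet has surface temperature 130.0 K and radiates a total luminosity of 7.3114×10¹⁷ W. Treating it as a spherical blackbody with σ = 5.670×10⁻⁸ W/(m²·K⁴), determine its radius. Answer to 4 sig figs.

L = 4πR²σT⁴ ⇒ R = √(L/(4πσT⁴)).
σT⁴ = 16.1941 W/m², so R = √(7.3114×10¹⁷/(4π×16.1941)) = 5.994×10⁷ m.

R ≈ 5.994×10⁷ m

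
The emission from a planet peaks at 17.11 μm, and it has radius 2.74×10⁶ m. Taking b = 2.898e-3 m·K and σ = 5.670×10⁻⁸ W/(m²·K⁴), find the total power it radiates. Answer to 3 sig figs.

Wien's law: T = b/λ_max = 2.898×10⁻³/1.711×10⁻⁵ = 169.375 K.
Surface area A = 4πR² = 4π(2.74×10⁶ m)² = 9.43433×10¹³ m².
Then P = σAT⁴ = 5.670×10⁻⁸×9.43433×10¹³×(169.375)⁴ = 4.40×10¹⁵ W.

P ≈ 4.40×10¹⁵ W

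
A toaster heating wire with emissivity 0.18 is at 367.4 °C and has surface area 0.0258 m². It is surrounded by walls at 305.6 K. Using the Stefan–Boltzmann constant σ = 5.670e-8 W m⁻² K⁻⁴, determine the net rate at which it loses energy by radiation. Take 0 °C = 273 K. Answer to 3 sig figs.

Net loss ≈ 42.0 W

T = 367.4 °C + 273 = 640.4 K.
Area A = 0.0258 m².
Net radiated power P_net = εσA(T⁴ − T₀⁴) = 0.18×5.670×10⁻⁸×0.0258×(640.4⁴ − 305.6⁴).
T⁴ − T₀⁴ = 1.68192×10¹¹ − 8.72195×10⁹ = 1.59470×10¹¹ K⁴, so P_net = 42.0 W.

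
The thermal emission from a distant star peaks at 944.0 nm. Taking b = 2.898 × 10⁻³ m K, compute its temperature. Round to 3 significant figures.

T ≈ 3.07×10³ K

Wien's law gives T = b/λ_max = (2.898×10⁻³ m·K)/(9.440×10⁻⁷ m) = 3.07×10³ K.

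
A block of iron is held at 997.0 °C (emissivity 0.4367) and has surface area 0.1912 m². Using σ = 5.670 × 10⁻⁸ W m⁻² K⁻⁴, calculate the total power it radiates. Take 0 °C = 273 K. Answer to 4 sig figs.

P ≈ 1.232×10⁴ W

T = 997.0 °C + 273 = 1270.0 K.
Area A = 0.1912 m².
P = εσAT⁴ = 0.4367 × 5.670×10⁻⁸ × 0.1912 × (1270.0)⁴ = 1.232×10⁴ W.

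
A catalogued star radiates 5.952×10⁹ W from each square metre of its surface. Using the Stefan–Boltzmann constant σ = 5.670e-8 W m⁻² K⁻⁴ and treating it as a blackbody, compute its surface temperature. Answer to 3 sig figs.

T ≈ 1.80×10⁴ K

I = σT⁴, so T = (I/σ)^(1/4) = (5.952×10⁹/(5.670×10⁻⁸))^(1/4) = 1.80×10⁴ K.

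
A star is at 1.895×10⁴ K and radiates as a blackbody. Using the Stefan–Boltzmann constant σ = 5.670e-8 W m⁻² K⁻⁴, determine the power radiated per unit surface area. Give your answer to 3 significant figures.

I ≈ 7.31×10⁹ W/m²

Stefan–Boltzmann: I = σT⁴ = 5.670×10⁻⁸ × (1.895×10⁴)⁴ = 7.31×10⁹ W/m².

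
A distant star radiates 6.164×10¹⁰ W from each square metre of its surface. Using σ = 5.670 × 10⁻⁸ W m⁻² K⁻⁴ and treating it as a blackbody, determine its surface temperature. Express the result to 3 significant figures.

T ≈ 3.23×10⁴ K

I = σT⁴, so T = (I/σ)^(1/4) = (6.164×10¹⁰/(5.670×10⁻⁸))^(1/4) = 3.23×10⁴ K.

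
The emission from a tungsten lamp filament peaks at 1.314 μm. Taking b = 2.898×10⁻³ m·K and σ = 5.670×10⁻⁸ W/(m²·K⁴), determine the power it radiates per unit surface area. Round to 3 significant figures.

I ≈ 1.34×10⁶ W/m²

Wien's law: T = b/λ_max = 2.898×10⁻³/1.314×10⁻⁶ = 2205.48 K.
Then I = σT⁴ = 5.670×10⁻⁸×(2205.48)⁴ = 1.34×10⁶ W/m².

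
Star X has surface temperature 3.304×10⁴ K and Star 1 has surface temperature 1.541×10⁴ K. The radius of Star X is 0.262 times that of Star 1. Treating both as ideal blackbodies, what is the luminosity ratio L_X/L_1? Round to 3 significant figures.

L ∝ R²T⁴, so L_X/L_1 = (R_X/R_1)²(T_X/T_1)⁴ = (0.262)² × (3.304×10⁴/1.541×10⁴)⁴ = 0.068644 × 21.1324 = 1.45.

L_X/L_1 ≈ 1.45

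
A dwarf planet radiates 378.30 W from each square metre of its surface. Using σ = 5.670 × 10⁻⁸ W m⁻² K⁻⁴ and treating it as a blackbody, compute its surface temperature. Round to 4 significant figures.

I = σT⁴, so T = (I/σ)^(1/4) = (378.30/(5.670×10⁻⁸))^(1/4) = 285.8 K.

T ≈ 285.8 K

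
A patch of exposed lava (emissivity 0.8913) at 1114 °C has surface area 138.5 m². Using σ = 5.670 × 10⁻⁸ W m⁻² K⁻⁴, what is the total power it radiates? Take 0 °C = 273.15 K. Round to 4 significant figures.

T = 1114 °C + 273.15 = 1387.15 K.
Area A = 138.5 m².
P = εσAT⁴ = 0.8913 × 5.670×10⁻⁸ × 138.5 × (1387.15)⁴ = 2.591×10⁷ W.

P ≈ 2.591×10⁷ W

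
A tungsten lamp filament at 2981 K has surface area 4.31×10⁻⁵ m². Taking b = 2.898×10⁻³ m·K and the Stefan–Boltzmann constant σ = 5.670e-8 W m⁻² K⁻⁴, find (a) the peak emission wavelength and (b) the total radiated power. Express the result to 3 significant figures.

λ_max ≈ 972 nm; P ≈ 193 W

(a) λ_max = b/T = 2.898×10⁻³/2981 = 9.722×10⁻⁷ m = 972 nm.
Area A = 4.31×10⁻⁵ m².
(b) P = σAT⁴ = 5.670×10⁻⁸×4.31×10⁻⁵×(2981)⁴ = 193 W.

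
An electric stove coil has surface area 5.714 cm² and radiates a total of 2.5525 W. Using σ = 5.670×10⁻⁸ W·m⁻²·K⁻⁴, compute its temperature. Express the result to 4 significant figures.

T ≈ 529.8 K

Area A = 5.714 cm² = 5.714×10⁻⁴ m².
P = σAT⁴ ⇒ T = (P/(σA))^(1/4) = (2.5525/(5.670×10⁻⁸×5.714×10⁻⁴))^(1/4) = 529.8 K.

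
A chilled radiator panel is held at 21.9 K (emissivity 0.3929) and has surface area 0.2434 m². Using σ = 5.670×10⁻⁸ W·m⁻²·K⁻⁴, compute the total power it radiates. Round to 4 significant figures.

P ≈ 1.247×10⁻³ W

Area A = 0.2434 m².
P = εσAT⁴ = 0.3929 × 5.670×10⁻⁸ × 0.2434 × (21.9)⁴ = 1.247×10⁻³ W.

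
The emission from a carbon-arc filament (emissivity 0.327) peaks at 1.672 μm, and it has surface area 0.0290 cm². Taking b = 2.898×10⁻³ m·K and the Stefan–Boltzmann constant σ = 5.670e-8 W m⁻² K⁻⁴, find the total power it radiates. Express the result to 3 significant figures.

Wien's law: T = b/λ_max = 2.898×10⁻³/1.672×10⁻⁶ = 1733.25 K.
Area A = 0.0290 cm² = 2.90×10⁻⁶ m².
Then P = εσAT⁴ = 0.327×5.670×10⁻⁸×2.90×10⁻⁶×(1733.25)⁴ = 0.485 W.

P ≈ 0.485 W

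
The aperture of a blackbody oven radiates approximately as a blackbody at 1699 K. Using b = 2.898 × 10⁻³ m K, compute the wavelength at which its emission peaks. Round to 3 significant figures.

λ_max ≈ 1.71×10³ nm

Wien's displacement law: λ_max = b/T = (2.898×10⁻³ m·K)/(1699 K) = 1.706×10⁻⁶ m.
That is 1.71×10³ nm, in the infrared range.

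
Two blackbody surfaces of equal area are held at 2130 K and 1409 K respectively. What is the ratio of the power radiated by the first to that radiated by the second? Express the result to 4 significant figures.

With equal areas, P₁/P₂ = (T₁/T₂)⁴ = (2130/1409)⁴ = 5.222.

P₁/P₂ ≈ 5.222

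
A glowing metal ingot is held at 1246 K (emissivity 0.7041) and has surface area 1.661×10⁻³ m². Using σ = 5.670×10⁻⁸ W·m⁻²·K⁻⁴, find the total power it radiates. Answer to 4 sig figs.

P ≈ 159.8 W

Area A = 1.661×10⁻³ m².
P = εσAT⁴ = 0.7041 × 5.670×10⁻⁸ × 1.661×10⁻³ × (1246)⁴ = 159.8 W.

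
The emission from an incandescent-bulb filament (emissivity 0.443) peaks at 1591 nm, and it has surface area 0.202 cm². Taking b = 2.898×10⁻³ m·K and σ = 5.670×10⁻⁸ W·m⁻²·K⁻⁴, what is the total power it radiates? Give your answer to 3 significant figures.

Wien's law: T = b/λ_max = 2.898×10⁻³/1.591×10⁻⁶ = 1821.50 K.
Area A = 0.202 cm² = 2.02×10⁻⁵ m².
Then P = εσAT⁴ = 0.443×5.670×10⁻⁸×2.02×10⁻⁵×(1821.50)⁴ = 5.59 W.

P ≈ 5.59 W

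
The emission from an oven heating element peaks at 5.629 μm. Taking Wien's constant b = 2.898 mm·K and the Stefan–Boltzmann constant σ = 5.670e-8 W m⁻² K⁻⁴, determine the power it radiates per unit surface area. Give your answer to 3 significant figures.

I ≈ 3.98×10³ W/m²

Wien's law: T = b/λ_max = 2.898×10⁻³/5.629×10⁻⁶ = 514.834 K.
Then I = σT⁴ = 5.670×10⁻⁸×(514.834)⁴ = 3.98×10³ W/m².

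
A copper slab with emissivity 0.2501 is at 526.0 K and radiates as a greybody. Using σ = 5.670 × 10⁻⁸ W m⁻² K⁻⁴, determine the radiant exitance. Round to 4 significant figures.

Stefan–Boltzmann: I = εσT⁴ = 0.2501 × 5.670×10⁻⁸ × (526.0)⁴ = 1086 W/m².

I ≈ 1086 W/m²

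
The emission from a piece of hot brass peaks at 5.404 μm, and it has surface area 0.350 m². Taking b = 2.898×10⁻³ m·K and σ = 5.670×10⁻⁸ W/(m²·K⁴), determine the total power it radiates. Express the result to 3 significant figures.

Wien's law: T = b/λ_max = 2.898×10⁻³/5.404×10⁻⁶ = 536.269 K.
Area A = 0.350 m².
Then P = σAT⁴ = 5.670×10⁻⁸×0.350×(536.269)⁴ = 1.64×10³ W.

P ≈ 1.64×10³ W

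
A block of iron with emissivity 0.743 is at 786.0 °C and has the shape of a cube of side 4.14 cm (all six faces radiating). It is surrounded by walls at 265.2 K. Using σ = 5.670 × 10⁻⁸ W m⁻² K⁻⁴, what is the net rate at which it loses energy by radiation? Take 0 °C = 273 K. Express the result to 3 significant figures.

T = 786.0 °C + 273 = 1059.0 K.
Area A = 6s² = 6×(0.0414 m)² = 0.0102838 m².
Net radiated power P_net = εσA(T⁴ − T₀⁴) = 0.743×5.670×10⁻⁸×0.0102838×(1059.0⁴ − 265.2⁴).
T⁴ − T₀⁴ = 1.25772×10¹² − 4.94646×10⁹ = 1.25277×10¹² K⁴, so P_net = 543 W.

Net loss ≈ 543 W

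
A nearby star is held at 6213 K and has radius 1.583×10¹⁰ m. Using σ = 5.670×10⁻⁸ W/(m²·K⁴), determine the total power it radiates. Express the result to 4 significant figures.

Surface area A = 4πR² = 4π(1.583×10¹⁰ m)² = 3.14899×10²¹ m².
P = σAT⁴ = 5.670×10⁻⁸ × 3.14899×10²¹ × (6213)⁴ = 2.660×10²⁹ W.

P ≈ 2.660×10²⁹ W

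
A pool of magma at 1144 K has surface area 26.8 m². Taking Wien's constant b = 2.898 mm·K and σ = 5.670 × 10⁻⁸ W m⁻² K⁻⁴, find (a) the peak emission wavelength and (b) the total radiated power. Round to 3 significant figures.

λ_max ≈ 2.53×10³ nm; P ≈ 2.60×10⁶ W

(a) λ_max = b/T = 2.898×10⁻³/1144 = 2.533×10⁻⁶ m = 2.53×10³ nm.
Area A = 26.8 m².
(b) P = σAT⁴ = 5.670×10⁻⁸×26.8×(1144)⁴ = 2.60×10⁶ W.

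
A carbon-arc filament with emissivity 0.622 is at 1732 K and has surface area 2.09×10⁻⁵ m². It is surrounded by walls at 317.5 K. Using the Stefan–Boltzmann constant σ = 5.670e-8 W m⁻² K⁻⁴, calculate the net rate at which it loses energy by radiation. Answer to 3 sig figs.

Area A = 2.09×10⁻⁵ m².
Net radiated power P_net = εσA(T⁴ − T₀⁴) = 0.622×5.670×10⁻⁸×2.09×10⁻⁵×(1732⁴ − 317.5⁴).
T⁴ − T₀⁴ = 8.99894×10¹² − 1.01619×10¹⁰ = 8.98878×10¹² K⁴, so P_net = 6.63 W.

Net loss ≈ 6.63 W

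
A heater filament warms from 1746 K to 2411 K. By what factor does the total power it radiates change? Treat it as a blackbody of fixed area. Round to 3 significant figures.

P₂/P₁ ≈ 3.64

P ∝ T⁴, so P₂/P₁ = (T₂/T₁)⁴ = (2411/1746)⁴ = (1.38087)⁴ = 3.64.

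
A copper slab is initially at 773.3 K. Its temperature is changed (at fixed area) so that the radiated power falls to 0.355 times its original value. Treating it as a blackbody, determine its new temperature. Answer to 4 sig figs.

P ∝ T⁴, so T₂/T₁ = (P₂/P₁)^(1/4) = (0.355)^(1/4) = 0.771893.
T₂ = 773.3 × 0.771893 = 596.9 K.

T₂ ≈ 596.9 K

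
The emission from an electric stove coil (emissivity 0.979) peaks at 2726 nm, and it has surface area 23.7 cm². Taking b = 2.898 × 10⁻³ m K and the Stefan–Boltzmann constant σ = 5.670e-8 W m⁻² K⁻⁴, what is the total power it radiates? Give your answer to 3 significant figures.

Wien's law: T = b/λ_max = 2.898×10⁻³/2.726×10⁻⁶ = 1063.10 K.
Area A = 23.7 cm² = 2.37×10⁻³ m².
Then P = εσAT⁴ = 0.979×5.670×10⁻⁸×2.37×10⁻³×(1063.10)⁴ = 168 W.

P ≈ 168 W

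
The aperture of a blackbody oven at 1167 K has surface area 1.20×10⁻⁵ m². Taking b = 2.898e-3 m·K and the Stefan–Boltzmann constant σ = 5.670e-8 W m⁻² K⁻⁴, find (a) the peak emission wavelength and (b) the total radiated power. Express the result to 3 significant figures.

λ_max ≈ 2.48×10³ nm; P ≈ 1.26 W

(a) λ_max = b/T = 2.898×10⁻³/1167 = 2.483×10⁻⁶ m = 2.48×10³ nm.
Area A = 1.20×10⁻⁵ m².
(b) P = σAT⁴ = 5.670×10⁻⁸×1.20×10⁻⁵×(1167)⁴ = 1.26 W.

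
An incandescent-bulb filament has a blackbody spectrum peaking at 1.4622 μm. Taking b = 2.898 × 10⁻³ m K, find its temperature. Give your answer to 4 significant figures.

Wien's law gives T = b/λ_max = (2.898×10⁻³ m·K)/(1.4622×10⁻⁶ m) = 1982 K.

T ≈ 1982 K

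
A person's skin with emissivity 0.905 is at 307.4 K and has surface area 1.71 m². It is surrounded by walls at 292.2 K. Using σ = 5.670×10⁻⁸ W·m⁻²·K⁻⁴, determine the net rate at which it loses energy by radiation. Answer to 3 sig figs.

Area A = 1.71 m².
Net radiated power P_net = εσA(T⁴ − T₀⁴) = 0.905×5.670×10⁻⁸×1.71×(307.4⁴ − 292.2⁴).
T⁴ − T₀⁴ = 8.92926×10⁹ − 7.28989×10⁹ = 1.63937×10⁹ K⁴, so P_net = 144 W.

Net loss ≈ 144 W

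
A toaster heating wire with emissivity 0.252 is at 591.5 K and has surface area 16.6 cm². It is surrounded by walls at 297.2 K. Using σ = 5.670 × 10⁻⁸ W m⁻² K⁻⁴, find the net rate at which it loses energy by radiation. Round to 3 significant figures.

Area A = 16.6 cm² = 1.66×10⁻³ m².
Net radiated power P_net = εσA(T⁴ − T₀⁴) = 0.252×5.670×10⁻⁸×1.66×10⁻³×(591.5⁴ − 297.2⁴).
T⁴ − T₀⁴ = 1.22411×10¹¹ − 7.80181×10⁹ = 1.14609×10¹¹ K⁴, so P_net = 2.72 W.

Net loss ≈ 2.72 W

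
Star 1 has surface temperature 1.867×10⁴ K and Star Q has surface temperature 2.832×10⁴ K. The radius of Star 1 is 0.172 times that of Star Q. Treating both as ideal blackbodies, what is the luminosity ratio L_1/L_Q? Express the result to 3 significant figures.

L_1/L_Q ≈ 5.59×10⁻³

L ∝ R²T⁴, so L_1/L_Q = (R_1/R_Q)²(T_1/T_Q)⁴ = (0.172)² × (1.867×10⁴/2.832×10⁴)⁴ = 0.029584 × 0.188888 = 5.59×10⁻³.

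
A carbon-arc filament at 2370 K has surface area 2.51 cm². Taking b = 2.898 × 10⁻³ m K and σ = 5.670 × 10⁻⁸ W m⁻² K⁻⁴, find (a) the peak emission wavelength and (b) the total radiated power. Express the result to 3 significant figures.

λ_max ≈ 1.22 μm; P ≈ 449 W

(a) λ_max = b/T = 2.898×10⁻³/2370 = 1.223×10⁻⁶ m = 1.22 μm.
Area A = 2.51 cm² = 2.51×10⁻⁴ m².
(b) P = σAT⁴ = 5.670×10⁻⁸×2.51×10⁻⁴×(2370)⁴ = 449 W.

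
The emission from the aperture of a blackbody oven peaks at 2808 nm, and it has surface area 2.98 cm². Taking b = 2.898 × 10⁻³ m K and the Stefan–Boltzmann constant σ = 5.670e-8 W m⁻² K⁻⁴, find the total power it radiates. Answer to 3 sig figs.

P ≈ 19.2 W

Wien's law: T = b/λ_max = 2.898×10⁻³/2.808×10⁻⁶ = 1032.05 K.
Area A = 2.98 cm² = 2.98×10⁻⁴ m².
Then P = σAT⁴ = 5.670×10⁻⁸×2.98×10⁻⁴×(1032.05)⁴ = 19.2 W.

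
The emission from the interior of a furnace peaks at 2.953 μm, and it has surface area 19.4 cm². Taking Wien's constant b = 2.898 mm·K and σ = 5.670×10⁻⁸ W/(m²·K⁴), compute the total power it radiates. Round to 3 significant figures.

P ≈ 102 W

Wien's law: T = b/λ_max = 2.898×10⁻³/2.953×10⁻⁶ = 981.375 K.
Area A = 19.4 cm² = 1.94×10⁻³ m².
Then P = σAT⁴ = 5.670×10⁻⁸×1.94×10⁻³×(981.375)⁴ = 102 W.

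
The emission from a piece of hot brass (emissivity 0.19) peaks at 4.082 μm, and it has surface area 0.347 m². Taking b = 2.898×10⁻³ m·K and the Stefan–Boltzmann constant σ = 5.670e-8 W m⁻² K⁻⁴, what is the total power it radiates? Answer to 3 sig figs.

P ≈ 950 W

Wien's law: T = b/λ_max = 2.898×10⁻³/4.082×10⁻⁶ = 709.946 K.
Area A = 0.347 m².
Then P = εσAT⁴ = 0.19×5.670×10⁻⁸×0.347×(709.946)⁴ = 950 W.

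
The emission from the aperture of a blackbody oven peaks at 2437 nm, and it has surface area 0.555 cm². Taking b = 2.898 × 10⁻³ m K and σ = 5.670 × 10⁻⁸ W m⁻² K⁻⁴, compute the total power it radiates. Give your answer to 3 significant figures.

P ≈ 6.29 W

Wien's law: T = b/λ_max = 2.898×10⁻³/2.437×10⁻⁶ = 1189.17 K.
Area A = 0.555 cm² = 5.55×10⁻⁵ m².
Then P = σAT⁴ = 5.670×10⁻⁸×5.55×10⁻⁵×(1189.17)⁴ = 6.29 W.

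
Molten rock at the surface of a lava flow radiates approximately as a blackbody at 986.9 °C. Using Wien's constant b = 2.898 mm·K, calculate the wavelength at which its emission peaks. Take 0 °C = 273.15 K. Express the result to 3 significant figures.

λ_max ≈ 2.30 μm

T = 986.9 °C + 273.15 = 1260.05 K.
Wien's displacement law: λ_max = b/T = (2.898×10⁻³ m·K)/(1260.05 K) = 2.300×10⁻⁶ m.
That is 2.30 μm, in the infrared range.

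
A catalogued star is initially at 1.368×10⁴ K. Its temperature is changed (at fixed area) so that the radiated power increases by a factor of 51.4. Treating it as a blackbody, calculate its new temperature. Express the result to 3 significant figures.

P ∝ T⁴, so T₂/T₁ = (P₂/P₁)^(1/4) = (51.4)^(1/4) = 2.67757.
T₂ = 1.368×10⁴ × 2.67757 = 3.66×10⁴ K.

T₂ ≈ 3.66×10⁴ K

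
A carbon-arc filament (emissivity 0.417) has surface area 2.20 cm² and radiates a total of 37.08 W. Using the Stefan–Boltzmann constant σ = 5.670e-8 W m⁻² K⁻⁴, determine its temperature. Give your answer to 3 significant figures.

Area A = 2.20 cm² = 2.20×10⁻⁴ m².
P = εσAT⁴ ⇒ T = (P/(εσA))^(1/4) = (37.08/(0.417×5.670×10⁻⁸×2.20×10⁻⁴))^(1/4) = 1.63×10³ K.

T ≈ 1.63×10³ K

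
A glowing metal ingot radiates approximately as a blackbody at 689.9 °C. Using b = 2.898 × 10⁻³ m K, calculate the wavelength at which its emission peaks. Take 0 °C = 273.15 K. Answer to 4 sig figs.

λ_max ≈ 3.009 μm

T = 689.9 °C + 273.15 = 963.05 K.
Wien's displacement law: λ_max = b/T = (2.898×10⁻³ m·K)/(963.05 K) = 3.0092×10⁻⁶ m.
That is 3.009 μm, in the infrared range.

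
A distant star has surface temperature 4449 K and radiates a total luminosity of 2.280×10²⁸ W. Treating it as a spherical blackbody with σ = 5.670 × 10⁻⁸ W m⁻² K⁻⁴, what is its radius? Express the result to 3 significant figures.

L = 4πR²σT⁴ ⇒ R = √(L/(4πσT⁴)).
σT⁴ = 2.22143×10⁷ W/m², so R = √(2.280×10²⁸/(4π×2.22143×10⁷)) = 9.04×10⁹ m.

R ≈ 9.04×10⁹ m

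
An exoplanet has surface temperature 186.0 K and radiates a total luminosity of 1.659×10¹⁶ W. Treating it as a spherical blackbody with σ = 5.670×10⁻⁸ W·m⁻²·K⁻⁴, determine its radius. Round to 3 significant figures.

R ≈ 4.41×10⁶ m

L = 4πR²σT⁴ ⇒ R = √(L/(4πσT⁴)).
σT⁴ = 67.8633 W/m², so R = √(1.659×10¹⁶/(4π×67.8633)) = 4.41×10⁶ m.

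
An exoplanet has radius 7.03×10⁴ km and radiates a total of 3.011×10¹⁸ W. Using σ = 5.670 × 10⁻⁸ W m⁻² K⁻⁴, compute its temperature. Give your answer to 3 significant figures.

Surface area A = 4πR² = 4π(7.03×10⁷ m)² = 6.21041×10¹⁶ m².
P = σAT⁴ ⇒ T = (P/(σA))^(1/4) = (3.011×10¹⁸/(5.670×10⁻⁸×6.21041×10¹⁶))^(1/4) = 171 K.

T ≈ 171 K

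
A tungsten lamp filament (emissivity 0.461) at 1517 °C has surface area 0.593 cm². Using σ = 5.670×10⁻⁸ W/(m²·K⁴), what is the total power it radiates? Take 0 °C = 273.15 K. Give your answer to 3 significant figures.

T = 1517 °C + 273.15 = 1790.15 K.
Area A = 0.593 cm² = 5.93×10⁻⁵ m².
P = εσAT⁴ = 0.461 × 5.670×10⁻⁸ × 5.93×10⁻⁵ × (1790.15)⁴ = 15.9 W.

P ≈ 15.9 W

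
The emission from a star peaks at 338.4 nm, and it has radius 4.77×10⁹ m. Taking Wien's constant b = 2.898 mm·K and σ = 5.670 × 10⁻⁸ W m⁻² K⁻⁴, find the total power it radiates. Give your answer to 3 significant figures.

P ≈ 8.72×10²⁸ W

Wien's law: T = b/λ_max = 2.898×10⁻³/3.384×10⁻⁷ = 8563.83 K.
Surface area A = 4πR² = 4π(4.77×10⁹ m)² = 2.85921×10²⁰ m².
Then P = σAT⁴ = 5.670×10⁻⁸×2.85921×10²⁰×(8563.83)⁴ = 8.72×10²⁸ W.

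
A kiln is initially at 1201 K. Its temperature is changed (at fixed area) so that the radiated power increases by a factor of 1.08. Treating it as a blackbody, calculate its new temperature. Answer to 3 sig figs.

T₂ ≈ 1.22×10³ K

P ∝ T⁴, so T₂/T₁ = (P₂/P₁)^(1/4) = (1.08)^(1/4) = 1.01943.
T₂ = 1201 × 1.01943 = 1.22×10³ K.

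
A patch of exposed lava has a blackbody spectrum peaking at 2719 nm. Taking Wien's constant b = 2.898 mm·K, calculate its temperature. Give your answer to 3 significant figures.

Wien's law gives T = b/λ_max = (2.898×10⁻³ m·K)/(2.719×10⁻⁶ m) = 1.07×10³ K.

T ≈ 1.07×10³ K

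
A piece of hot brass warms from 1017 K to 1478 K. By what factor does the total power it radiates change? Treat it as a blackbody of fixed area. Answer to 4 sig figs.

P ∝ T⁴, so P₂/P₁ = (T₂/T₁)⁴ = (1478/1017)⁴ = (1.45329)⁴ = 4.461.

P₂/P₁ ≈ 4.461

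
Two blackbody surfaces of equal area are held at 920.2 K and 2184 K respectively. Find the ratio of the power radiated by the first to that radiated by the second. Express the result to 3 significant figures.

With equal areas, P₁/P₂ = (T₁/T₂)⁴ = (920.2/2184)⁴ = 0.0315.

P₁/P₂ ≈ 0.0315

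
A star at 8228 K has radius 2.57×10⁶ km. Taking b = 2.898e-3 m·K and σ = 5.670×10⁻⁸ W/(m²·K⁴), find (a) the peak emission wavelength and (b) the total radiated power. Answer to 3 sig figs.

λ_max ≈ 0.352 μm; P ≈ 2.16×10²⁸ W

(a) λ_max = b/T = 2.898×10⁻³/8228 = 3.522×10⁻⁷ m = 0.352 μm.
Surface area A = 4πR² = 4π(2.57×10⁹ m)² = 8.29996×10¹⁹ m².
(b) P = σAT⁴ = 5.670×10⁻⁸×8.29996×10¹⁹×(8228)⁴ = 2.16×10²⁸ W.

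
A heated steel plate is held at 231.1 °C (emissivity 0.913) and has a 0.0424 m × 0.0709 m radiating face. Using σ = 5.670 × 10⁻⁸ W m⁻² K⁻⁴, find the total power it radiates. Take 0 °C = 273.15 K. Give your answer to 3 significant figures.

T = 231.1 °C + 273.15 = 504.25 K.
Area A = 0.0424 × 0.0709 = 3.00616×10⁻³ m².
P = εσAT⁴ = 0.913 × 5.670×10⁻⁸ × 3.00616×10⁻³ × (504.25)⁴ = 10.1 W.

P ≈ 10.1 W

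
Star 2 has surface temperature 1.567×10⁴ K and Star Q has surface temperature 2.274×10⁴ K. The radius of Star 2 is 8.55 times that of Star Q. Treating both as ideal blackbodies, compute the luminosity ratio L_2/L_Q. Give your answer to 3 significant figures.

L ∝ R²T⁴, so L_2/L_Q = (R_2/R_Q)²(T_2/T_Q)⁴ = (8.55)² × (1.567×10⁴/2.274×10⁴)⁴ = 73.1025 × 0.225483 = 16.5.

L_2/L_Q ≈ 16.5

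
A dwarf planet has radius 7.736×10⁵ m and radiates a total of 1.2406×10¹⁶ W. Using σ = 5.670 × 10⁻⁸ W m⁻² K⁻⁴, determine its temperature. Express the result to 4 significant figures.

T ≈ 413.0 K

Surface area A = 4πR² = 4π(7.736×10⁵ m)² = 7.52043×10¹² m².
P = σAT⁴ ⇒ T = (P/(σA))^(1/4) = (1.2406×10¹⁶/(5.670×10⁻⁸×7.52043×10¹²))^(1/4) = 413.0 K.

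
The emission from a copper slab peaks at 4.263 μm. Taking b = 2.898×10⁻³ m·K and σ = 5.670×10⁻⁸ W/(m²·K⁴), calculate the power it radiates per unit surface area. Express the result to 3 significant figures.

I ≈ 1.21×10⁴ W/m²

Wien's law: T = b/λ_max = 2.898×10⁻³/4.263×10⁻⁶ = 679.803 K.
Then I = σT⁴ = 5.670×10⁻⁸×(679.803)⁴ = 1.21×10⁴ W/m².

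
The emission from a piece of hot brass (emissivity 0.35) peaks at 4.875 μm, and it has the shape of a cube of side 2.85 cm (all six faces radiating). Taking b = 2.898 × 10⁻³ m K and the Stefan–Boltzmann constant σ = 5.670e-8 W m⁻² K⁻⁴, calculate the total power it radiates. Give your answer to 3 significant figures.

P ≈ 12.1 W

Wien's law: T = b/λ_max = 2.898×10⁻³/4.875×10⁻⁶ = 594.462 K.
Area A = 6s² = 6×(0.0285 m)² = 4.8735×10⁻³ m².
Then P = εσAT⁴ = 0.35×5.670×10⁻⁸×4.8735×10⁻³×(594.462)⁴ = 12.1 W.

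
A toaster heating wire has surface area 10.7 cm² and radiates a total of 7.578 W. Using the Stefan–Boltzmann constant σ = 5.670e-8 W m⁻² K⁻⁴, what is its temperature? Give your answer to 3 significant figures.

T ≈ 594 K

Area A = 10.7 cm² = 1.07×10⁻³ m².
P = σAT⁴ ⇒ T = (P/(σA))^(1/4) = (7.578/(5.670×10⁻⁸×1.07×10⁻³))^(1/4) = 594 K.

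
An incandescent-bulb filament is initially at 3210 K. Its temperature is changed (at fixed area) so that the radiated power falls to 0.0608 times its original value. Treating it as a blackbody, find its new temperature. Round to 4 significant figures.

T₂ ≈ 1594 K

P ∝ T⁴, so T₂/T₁ = (P₂/P₁)^(1/4) = (0.0608)^(1/4) = 0.496565.
T₂ = 3210 × 0.496565 = 1594 K.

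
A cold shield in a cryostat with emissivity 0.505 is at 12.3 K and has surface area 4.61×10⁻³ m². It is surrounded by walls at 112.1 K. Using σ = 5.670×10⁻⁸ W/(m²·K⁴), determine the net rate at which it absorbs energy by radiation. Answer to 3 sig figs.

Area A = 4.61×10⁻³ m².
Net radiated power P_net = εσA(T⁴ − T₀⁴) = 0.505×5.670×10⁻⁸×4.61×10⁻³×(12.3⁴ − 112.1⁴).
T⁴ − T₀⁴ = 22888.7 − 1.57915×10⁸ = -1.57892×10⁸ K⁴, so P_net = -0.0208 W — negative, meaning a net gain of 0.0208 W.

Net gain ≈ 0.0208 W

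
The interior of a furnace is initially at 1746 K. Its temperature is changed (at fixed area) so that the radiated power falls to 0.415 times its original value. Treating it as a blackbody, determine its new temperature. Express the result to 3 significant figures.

P ∝ T⁴, so T₂/T₁ = (P₂/P₁)^(1/4) = (0.415)^(1/4) = 0.802624.
T₂ = 1746 × 0.802624 = 1.40×10³ K.

T₂ ≈ 1.40×10³ K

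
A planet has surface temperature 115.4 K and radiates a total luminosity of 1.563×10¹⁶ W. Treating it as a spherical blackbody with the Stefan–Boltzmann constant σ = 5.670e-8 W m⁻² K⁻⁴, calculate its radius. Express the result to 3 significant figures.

R ≈ 1.11×10⁷ m

L = 4πR²σT⁴ ⇒ R = √(L/(4πσT⁴)).
σT⁴ = 10.0556 W/m², so R = √(1.563×10¹⁶/(4π×10.0556)) = 1.11×10⁷ m.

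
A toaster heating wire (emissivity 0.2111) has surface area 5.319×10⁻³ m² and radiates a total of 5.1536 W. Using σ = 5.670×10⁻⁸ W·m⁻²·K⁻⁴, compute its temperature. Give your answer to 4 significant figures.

Area A = 5.319×10⁻³ m².
P = εσAT⁴ ⇒ T = (P/(εσA))^(1/4) = (5.1536/(0.2111×5.670×10⁻⁸×5.319×10⁻³))^(1/4) = 533.4 K.

T ≈ 533.4 K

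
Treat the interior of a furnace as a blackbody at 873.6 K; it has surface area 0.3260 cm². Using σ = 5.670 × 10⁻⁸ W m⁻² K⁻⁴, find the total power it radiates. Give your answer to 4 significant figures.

P ≈ 1.077 W

Area A = 0.3260 cm² = 3.260×10⁻⁵ m².
P = σAT⁴ = 5.670×10⁻⁸ × 3.260×10⁻⁵ × (873.6)⁴ = 1.077 W.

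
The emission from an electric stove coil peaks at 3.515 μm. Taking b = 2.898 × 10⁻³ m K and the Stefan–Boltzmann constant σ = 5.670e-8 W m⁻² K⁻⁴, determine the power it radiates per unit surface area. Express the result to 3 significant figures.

Wien's law: T = b/λ_max = 2.898×10⁻³/3.515×10⁻⁶ = 824.467 K.
Then I = σT⁴ = 5.670×10⁻⁸×(824.467)⁴ = 2.62×10⁴ W/m².

I ≈ 2.62×10⁴ W/m²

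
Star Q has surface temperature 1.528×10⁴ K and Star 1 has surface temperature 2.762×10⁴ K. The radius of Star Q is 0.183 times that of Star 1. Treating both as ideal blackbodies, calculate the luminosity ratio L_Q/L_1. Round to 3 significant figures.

L_Q/L_1 ≈ 3.14×10⁻³

L ∝ R²T⁴, so L_Q/L_1 = (R_Q/R_1)²(T_Q/T_1)⁴ = (0.183)² × (1.528×10⁴/2.762×10⁴)⁴ = 0.033489 × 0.0936696 = 3.14×10⁻³.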